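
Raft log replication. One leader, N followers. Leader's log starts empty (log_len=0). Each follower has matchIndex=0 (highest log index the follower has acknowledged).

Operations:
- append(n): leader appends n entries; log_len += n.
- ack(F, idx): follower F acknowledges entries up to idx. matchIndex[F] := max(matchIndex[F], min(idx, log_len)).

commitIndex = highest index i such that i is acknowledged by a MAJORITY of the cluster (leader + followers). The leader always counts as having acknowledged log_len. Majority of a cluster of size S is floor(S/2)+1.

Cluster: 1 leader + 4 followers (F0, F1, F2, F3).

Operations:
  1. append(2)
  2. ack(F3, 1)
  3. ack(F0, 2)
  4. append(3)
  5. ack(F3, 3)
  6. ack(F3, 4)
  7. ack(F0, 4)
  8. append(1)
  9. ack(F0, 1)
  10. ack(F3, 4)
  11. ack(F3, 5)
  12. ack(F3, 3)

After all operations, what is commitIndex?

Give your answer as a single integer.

Answer: 4

Derivation:
Op 1: append 2 -> log_len=2
Op 2: F3 acks idx 1 -> match: F0=0 F1=0 F2=0 F3=1; commitIndex=0
Op 3: F0 acks idx 2 -> match: F0=2 F1=0 F2=0 F3=1; commitIndex=1
Op 4: append 3 -> log_len=5
Op 5: F3 acks idx 3 -> match: F0=2 F1=0 F2=0 F3=3; commitIndex=2
Op 6: F3 acks idx 4 -> match: F0=2 F1=0 F2=0 F3=4; commitIndex=2
Op 7: F0 acks idx 4 -> match: F0=4 F1=0 F2=0 F3=4; commitIndex=4
Op 8: append 1 -> log_len=6
Op 9: F0 acks idx 1 -> match: F0=4 F1=0 F2=0 F3=4; commitIndex=4
Op 10: F3 acks idx 4 -> match: F0=4 F1=0 F2=0 F3=4; commitIndex=4
Op 11: F3 acks idx 5 -> match: F0=4 F1=0 F2=0 F3=5; commitIndex=4
Op 12: F3 acks idx 3 -> match: F0=4 F1=0 F2=0 F3=5; commitIndex=4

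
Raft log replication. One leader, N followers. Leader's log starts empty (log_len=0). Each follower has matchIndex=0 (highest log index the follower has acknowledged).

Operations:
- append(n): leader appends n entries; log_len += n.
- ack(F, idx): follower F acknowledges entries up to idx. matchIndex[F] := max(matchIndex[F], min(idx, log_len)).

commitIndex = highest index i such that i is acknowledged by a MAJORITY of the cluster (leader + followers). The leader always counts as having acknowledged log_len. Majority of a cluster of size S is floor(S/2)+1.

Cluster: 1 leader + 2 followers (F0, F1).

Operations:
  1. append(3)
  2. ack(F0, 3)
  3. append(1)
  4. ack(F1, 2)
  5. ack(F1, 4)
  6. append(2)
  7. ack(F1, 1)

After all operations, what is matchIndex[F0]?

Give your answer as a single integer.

Op 1: append 3 -> log_len=3
Op 2: F0 acks idx 3 -> match: F0=3 F1=0; commitIndex=3
Op 3: append 1 -> log_len=4
Op 4: F1 acks idx 2 -> match: F0=3 F1=2; commitIndex=3
Op 5: F1 acks idx 4 -> match: F0=3 F1=4; commitIndex=4
Op 6: append 2 -> log_len=6
Op 7: F1 acks idx 1 -> match: F0=3 F1=4; commitIndex=4

Answer: 3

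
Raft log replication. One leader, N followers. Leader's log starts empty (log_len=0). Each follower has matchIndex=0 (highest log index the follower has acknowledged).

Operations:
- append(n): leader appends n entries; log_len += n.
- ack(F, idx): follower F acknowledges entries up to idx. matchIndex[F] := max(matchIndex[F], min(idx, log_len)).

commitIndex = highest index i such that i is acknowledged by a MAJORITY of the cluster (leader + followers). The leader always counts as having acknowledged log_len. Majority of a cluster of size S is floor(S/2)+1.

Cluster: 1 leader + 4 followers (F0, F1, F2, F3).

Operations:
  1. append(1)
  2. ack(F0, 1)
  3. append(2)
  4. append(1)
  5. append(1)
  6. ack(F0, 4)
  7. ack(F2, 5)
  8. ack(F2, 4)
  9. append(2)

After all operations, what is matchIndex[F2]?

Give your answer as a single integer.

Answer: 5

Derivation:
Op 1: append 1 -> log_len=1
Op 2: F0 acks idx 1 -> match: F0=1 F1=0 F2=0 F3=0; commitIndex=0
Op 3: append 2 -> log_len=3
Op 4: append 1 -> log_len=4
Op 5: append 1 -> log_len=5
Op 6: F0 acks idx 4 -> match: F0=4 F1=0 F2=0 F3=0; commitIndex=0
Op 7: F2 acks idx 5 -> match: F0=4 F1=0 F2=5 F3=0; commitIndex=4
Op 8: F2 acks idx 4 -> match: F0=4 F1=0 F2=5 F3=0; commitIndex=4
Op 9: append 2 -> log_len=7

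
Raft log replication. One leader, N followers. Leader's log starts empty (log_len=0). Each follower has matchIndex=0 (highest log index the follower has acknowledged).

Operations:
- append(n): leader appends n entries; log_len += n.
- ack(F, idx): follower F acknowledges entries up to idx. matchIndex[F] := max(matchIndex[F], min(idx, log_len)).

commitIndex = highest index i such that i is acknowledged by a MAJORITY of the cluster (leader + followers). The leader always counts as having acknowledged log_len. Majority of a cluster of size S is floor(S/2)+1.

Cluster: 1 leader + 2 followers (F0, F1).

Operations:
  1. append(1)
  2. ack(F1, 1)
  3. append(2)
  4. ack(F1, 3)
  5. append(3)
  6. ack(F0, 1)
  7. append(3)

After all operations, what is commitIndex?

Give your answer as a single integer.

Op 1: append 1 -> log_len=1
Op 2: F1 acks idx 1 -> match: F0=0 F1=1; commitIndex=1
Op 3: append 2 -> log_len=3
Op 4: F1 acks idx 3 -> match: F0=0 F1=3; commitIndex=3
Op 5: append 3 -> log_len=6
Op 6: F0 acks idx 1 -> match: F0=1 F1=3; commitIndex=3
Op 7: append 3 -> log_len=9

Answer: 3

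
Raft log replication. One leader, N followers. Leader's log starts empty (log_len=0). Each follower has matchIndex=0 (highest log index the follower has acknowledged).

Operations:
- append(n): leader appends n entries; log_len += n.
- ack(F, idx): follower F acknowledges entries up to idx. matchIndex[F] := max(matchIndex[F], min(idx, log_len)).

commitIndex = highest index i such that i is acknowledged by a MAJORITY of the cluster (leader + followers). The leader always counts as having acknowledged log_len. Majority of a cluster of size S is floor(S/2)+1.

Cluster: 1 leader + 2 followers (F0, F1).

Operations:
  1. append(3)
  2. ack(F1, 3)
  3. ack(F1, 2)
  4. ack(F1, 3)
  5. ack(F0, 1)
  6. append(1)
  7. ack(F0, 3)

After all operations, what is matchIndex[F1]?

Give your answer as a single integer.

Answer: 3

Derivation:
Op 1: append 3 -> log_len=3
Op 2: F1 acks idx 3 -> match: F0=0 F1=3; commitIndex=3
Op 3: F1 acks idx 2 -> match: F0=0 F1=3; commitIndex=3
Op 4: F1 acks idx 3 -> match: F0=0 F1=3; commitIndex=3
Op 5: F0 acks idx 1 -> match: F0=1 F1=3; commitIndex=3
Op 6: append 1 -> log_len=4
Op 7: F0 acks idx 3 -> match: F0=3 F1=3; commitIndex=3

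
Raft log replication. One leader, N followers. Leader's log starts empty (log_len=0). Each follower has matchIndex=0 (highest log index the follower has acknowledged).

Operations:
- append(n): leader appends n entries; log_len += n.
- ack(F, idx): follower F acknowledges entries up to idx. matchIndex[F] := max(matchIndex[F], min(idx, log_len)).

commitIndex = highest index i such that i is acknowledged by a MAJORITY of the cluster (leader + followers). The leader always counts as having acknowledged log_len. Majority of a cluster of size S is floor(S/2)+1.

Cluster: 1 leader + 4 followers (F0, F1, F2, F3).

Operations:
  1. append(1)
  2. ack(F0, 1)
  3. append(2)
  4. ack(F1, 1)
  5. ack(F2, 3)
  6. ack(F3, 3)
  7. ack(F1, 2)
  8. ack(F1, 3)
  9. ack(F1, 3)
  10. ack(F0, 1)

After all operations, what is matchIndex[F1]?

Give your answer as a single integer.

Answer: 3

Derivation:
Op 1: append 1 -> log_len=1
Op 2: F0 acks idx 1 -> match: F0=1 F1=0 F2=0 F3=0; commitIndex=0
Op 3: append 2 -> log_len=3
Op 4: F1 acks idx 1 -> match: F0=1 F1=1 F2=0 F3=0; commitIndex=1
Op 5: F2 acks idx 3 -> match: F0=1 F1=1 F2=3 F3=0; commitIndex=1
Op 6: F3 acks idx 3 -> match: F0=1 F1=1 F2=3 F3=3; commitIndex=3
Op 7: F1 acks idx 2 -> match: F0=1 F1=2 F2=3 F3=3; commitIndex=3
Op 8: F1 acks idx 3 -> match: F0=1 F1=3 F2=3 F3=3; commitIndex=3
Op 9: F1 acks idx 3 -> match: F0=1 F1=3 F2=3 F3=3; commitIndex=3
Op 10: F0 acks idx 1 -> match: F0=1 F1=3 F2=3 F3=3; commitIndex=3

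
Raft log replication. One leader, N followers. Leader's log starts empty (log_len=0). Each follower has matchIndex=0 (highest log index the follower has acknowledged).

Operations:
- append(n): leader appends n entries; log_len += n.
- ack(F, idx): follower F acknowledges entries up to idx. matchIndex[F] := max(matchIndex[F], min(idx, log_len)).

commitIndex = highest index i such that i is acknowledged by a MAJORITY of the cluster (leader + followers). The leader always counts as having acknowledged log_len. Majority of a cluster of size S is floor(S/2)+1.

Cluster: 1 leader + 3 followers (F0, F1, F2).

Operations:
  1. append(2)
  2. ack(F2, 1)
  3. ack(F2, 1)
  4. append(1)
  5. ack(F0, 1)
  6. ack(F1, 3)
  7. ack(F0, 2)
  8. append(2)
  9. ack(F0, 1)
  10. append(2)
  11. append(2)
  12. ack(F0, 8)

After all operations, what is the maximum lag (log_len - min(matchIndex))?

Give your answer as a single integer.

Op 1: append 2 -> log_len=2
Op 2: F2 acks idx 1 -> match: F0=0 F1=0 F2=1; commitIndex=0
Op 3: F2 acks idx 1 -> match: F0=0 F1=0 F2=1; commitIndex=0
Op 4: append 1 -> log_len=3
Op 5: F0 acks idx 1 -> match: F0=1 F1=0 F2=1; commitIndex=1
Op 6: F1 acks idx 3 -> match: F0=1 F1=3 F2=1; commitIndex=1
Op 7: F0 acks idx 2 -> match: F0=2 F1=3 F2=1; commitIndex=2
Op 8: append 2 -> log_len=5
Op 9: F0 acks idx 1 -> match: F0=2 F1=3 F2=1; commitIndex=2
Op 10: append 2 -> log_len=7
Op 11: append 2 -> log_len=9
Op 12: F0 acks idx 8 -> match: F0=8 F1=3 F2=1; commitIndex=3

Answer: 8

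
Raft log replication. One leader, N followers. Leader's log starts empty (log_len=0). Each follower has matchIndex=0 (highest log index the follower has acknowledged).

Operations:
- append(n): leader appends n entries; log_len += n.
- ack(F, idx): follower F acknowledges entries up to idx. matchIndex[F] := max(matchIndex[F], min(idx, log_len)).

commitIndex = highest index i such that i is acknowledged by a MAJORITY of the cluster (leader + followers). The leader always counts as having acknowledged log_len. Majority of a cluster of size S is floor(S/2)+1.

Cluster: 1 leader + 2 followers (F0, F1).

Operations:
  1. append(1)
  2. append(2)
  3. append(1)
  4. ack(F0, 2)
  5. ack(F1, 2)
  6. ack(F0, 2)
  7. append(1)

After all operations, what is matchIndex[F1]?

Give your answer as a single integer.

Op 1: append 1 -> log_len=1
Op 2: append 2 -> log_len=3
Op 3: append 1 -> log_len=4
Op 4: F0 acks idx 2 -> match: F0=2 F1=0; commitIndex=2
Op 5: F1 acks idx 2 -> match: F0=2 F1=2; commitIndex=2
Op 6: F0 acks idx 2 -> match: F0=2 F1=2; commitIndex=2
Op 7: append 1 -> log_len=5

Answer: 2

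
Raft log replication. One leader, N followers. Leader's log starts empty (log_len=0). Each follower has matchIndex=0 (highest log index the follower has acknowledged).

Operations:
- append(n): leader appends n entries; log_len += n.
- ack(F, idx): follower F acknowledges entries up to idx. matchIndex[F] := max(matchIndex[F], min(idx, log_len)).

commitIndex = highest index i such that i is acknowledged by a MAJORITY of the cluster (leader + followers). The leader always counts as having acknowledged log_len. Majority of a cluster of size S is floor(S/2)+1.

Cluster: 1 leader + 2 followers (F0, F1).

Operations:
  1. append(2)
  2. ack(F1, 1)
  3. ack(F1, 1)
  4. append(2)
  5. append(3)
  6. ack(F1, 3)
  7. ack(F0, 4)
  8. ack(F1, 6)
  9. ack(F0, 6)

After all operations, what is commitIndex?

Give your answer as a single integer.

Op 1: append 2 -> log_len=2
Op 2: F1 acks idx 1 -> match: F0=0 F1=1; commitIndex=1
Op 3: F1 acks idx 1 -> match: F0=0 F1=1; commitIndex=1
Op 4: append 2 -> log_len=4
Op 5: append 3 -> log_len=7
Op 6: F1 acks idx 3 -> match: F0=0 F1=3; commitIndex=3
Op 7: F0 acks idx 4 -> match: F0=4 F1=3; commitIndex=4
Op 8: F1 acks idx 6 -> match: F0=4 F1=6; commitIndex=6
Op 9: F0 acks idx 6 -> match: F0=6 F1=6; commitIndex=6

Answer: 6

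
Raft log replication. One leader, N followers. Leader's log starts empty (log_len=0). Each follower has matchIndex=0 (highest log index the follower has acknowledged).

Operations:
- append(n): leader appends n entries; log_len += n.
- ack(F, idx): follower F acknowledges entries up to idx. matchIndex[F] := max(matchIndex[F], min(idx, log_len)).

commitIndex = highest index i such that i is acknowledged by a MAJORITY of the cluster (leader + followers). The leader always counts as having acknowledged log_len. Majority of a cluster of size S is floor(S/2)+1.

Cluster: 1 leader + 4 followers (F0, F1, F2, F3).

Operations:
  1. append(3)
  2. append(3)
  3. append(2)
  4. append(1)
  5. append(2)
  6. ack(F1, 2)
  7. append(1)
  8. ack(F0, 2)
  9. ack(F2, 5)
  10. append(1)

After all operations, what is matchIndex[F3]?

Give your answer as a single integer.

Op 1: append 3 -> log_len=3
Op 2: append 3 -> log_len=6
Op 3: append 2 -> log_len=8
Op 4: append 1 -> log_len=9
Op 5: append 2 -> log_len=11
Op 6: F1 acks idx 2 -> match: F0=0 F1=2 F2=0 F3=0; commitIndex=0
Op 7: append 1 -> log_len=12
Op 8: F0 acks idx 2 -> match: F0=2 F1=2 F2=0 F3=0; commitIndex=2
Op 9: F2 acks idx 5 -> match: F0=2 F1=2 F2=5 F3=0; commitIndex=2
Op 10: append 1 -> log_len=13

Answer: 0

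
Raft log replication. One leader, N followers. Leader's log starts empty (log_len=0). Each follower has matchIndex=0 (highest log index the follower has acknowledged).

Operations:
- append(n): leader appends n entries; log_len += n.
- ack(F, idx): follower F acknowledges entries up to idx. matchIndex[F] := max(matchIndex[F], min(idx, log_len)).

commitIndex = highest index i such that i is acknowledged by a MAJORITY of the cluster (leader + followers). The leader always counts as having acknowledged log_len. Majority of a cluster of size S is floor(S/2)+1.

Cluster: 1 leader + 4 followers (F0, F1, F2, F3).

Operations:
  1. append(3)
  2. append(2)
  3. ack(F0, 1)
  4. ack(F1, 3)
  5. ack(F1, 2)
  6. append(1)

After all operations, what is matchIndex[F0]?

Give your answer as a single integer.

Answer: 1

Derivation:
Op 1: append 3 -> log_len=3
Op 2: append 2 -> log_len=5
Op 3: F0 acks idx 1 -> match: F0=1 F1=0 F2=0 F3=0; commitIndex=0
Op 4: F1 acks idx 3 -> match: F0=1 F1=3 F2=0 F3=0; commitIndex=1
Op 5: F1 acks idx 2 -> match: F0=1 F1=3 F2=0 F3=0; commitIndex=1
Op 6: append 1 -> log_len=6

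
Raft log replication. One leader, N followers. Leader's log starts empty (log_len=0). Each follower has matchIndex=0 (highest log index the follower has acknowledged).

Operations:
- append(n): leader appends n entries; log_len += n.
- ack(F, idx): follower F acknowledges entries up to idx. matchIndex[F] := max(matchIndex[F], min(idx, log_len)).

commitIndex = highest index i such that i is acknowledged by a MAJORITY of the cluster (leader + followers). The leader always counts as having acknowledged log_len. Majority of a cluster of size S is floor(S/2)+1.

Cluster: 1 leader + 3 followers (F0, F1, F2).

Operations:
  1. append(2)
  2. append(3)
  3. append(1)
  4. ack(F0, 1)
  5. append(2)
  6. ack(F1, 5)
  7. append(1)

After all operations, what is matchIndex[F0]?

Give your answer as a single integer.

Answer: 1

Derivation:
Op 1: append 2 -> log_len=2
Op 2: append 3 -> log_len=5
Op 3: append 1 -> log_len=6
Op 4: F0 acks idx 1 -> match: F0=1 F1=0 F2=0; commitIndex=0
Op 5: append 2 -> log_len=8
Op 6: F1 acks idx 5 -> match: F0=1 F1=5 F2=0; commitIndex=1
Op 7: append 1 -> log_len=9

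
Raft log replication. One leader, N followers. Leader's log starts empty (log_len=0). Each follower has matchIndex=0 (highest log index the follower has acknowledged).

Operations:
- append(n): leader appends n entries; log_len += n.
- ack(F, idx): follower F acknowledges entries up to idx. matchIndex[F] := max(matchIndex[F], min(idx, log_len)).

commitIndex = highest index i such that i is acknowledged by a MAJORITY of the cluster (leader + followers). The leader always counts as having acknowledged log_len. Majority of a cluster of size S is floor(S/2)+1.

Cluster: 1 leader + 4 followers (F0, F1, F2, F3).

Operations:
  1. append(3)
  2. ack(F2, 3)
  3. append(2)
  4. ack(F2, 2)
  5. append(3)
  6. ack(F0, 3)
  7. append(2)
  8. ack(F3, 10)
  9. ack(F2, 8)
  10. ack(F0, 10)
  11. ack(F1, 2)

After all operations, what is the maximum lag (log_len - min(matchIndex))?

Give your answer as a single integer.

Op 1: append 3 -> log_len=3
Op 2: F2 acks idx 3 -> match: F0=0 F1=0 F2=3 F3=0; commitIndex=0
Op 3: append 2 -> log_len=5
Op 4: F2 acks idx 2 -> match: F0=0 F1=0 F2=3 F3=0; commitIndex=0
Op 5: append 3 -> log_len=8
Op 6: F0 acks idx 3 -> match: F0=3 F1=0 F2=3 F3=0; commitIndex=3
Op 7: append 2 -> log_len=10
Op 8: F3 acks idx 10 -> match: F0=3 F1=0 F2=3 F3=10; commitIndex=3
Op 9: F2 acks idx 8 -> match: F0=3 F1=0 F2=8 F3=10; commitIndex=8
Op 10: F0 acks idx 10 -> match: F0=10 F1=0 F2=8 F3=10; commitIndex=10
Op 11: F1 acks idx 2 -> match: F0=10 F1=2 F2=8 F3=10; commitIndex=10

Answer: 8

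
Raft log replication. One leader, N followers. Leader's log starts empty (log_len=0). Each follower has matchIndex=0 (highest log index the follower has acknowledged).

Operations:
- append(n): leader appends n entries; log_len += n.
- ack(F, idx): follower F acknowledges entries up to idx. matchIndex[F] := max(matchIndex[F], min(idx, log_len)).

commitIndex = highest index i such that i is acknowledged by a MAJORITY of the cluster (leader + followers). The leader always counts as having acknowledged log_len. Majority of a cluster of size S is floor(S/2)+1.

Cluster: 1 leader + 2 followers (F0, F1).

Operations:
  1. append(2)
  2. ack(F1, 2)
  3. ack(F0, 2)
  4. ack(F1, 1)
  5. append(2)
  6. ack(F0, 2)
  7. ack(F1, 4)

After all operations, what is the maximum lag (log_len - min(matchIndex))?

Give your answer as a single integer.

Answer: 2

Derivation:
Op 1: append 2 -> log_len=2
Op 2: F1 acks idx 2 -> match: F0=0 F1=2; commitIndex=2
Op 3: F0 acks idx 2 -> match: F0=2 F1=2; commitIndex=2
Op 4: F1 acks idx 1 -> match: F0=2 F1=2; commitIndex=2
Op 5: append 2 -> log_len=4
Op 6: F0 acks idx 2 -> match: F0=2 F1=2; commitIndex=2
Op 7: F1 acks idx 4 -> match: F0=2 F1=4; commitIndex=4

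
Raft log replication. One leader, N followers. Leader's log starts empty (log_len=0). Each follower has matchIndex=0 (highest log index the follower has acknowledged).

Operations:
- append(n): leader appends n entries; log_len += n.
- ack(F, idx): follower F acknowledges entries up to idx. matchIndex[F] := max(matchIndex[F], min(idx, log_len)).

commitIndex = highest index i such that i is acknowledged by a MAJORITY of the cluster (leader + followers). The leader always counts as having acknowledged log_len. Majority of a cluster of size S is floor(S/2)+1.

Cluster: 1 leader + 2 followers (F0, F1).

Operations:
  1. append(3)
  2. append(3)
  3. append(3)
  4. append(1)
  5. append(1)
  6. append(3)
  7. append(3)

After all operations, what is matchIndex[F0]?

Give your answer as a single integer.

Op 1: append 3 -> log_len=3
Op 2: append 3 -> log_len=6
Op 3: append 3 -> log_len=9
Op 4: append 1 -> log_len=10
Op 5: append 1 -> log_len=11
Op 6: append 3 -> log_len=14
Op 7: append 3 -> log_len=17

Answer: 0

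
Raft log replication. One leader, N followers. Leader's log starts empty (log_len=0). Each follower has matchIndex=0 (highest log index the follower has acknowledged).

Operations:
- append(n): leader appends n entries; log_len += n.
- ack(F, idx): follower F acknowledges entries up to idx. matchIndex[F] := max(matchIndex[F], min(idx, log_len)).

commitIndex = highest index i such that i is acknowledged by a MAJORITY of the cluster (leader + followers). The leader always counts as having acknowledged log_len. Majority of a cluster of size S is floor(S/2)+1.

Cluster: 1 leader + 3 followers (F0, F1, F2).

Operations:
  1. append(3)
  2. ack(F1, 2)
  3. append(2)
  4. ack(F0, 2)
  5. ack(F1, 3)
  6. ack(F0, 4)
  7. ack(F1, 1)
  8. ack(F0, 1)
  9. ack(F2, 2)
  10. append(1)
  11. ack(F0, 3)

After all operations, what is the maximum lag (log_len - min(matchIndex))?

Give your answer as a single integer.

Answer: 4

Derivation:
Op 1: append 3 -> log_len=3
Op 2: F1 acks idx 2 -> match: F0=0 F1=2 F2=0; commitIndex=0
Op 3: append 2 -> log_len=5
Op 4: F0 acks idx 2 -> match: F0=2 F1=2 F2=0; commitIndex=2
Op 5: F1 acks idx 3 -> match: F0=2 F1=3 F2=0; commitIndex=2
Op 6: F0 acks idx 4 -> match: F0=4 F1=3 F2=0; commitIndex=3
Op 7: F1 acks idx 1 -> match: F0=4 F1=3 F2=0; commitIndex=3
Op 8: F0 acks idx 1 -> match: F0=4 F1=3 F2=0; commitIndex=3
Op 9: F2 acks idx 2 -> match: F0=4 F1=3 F2=2; commitIndex=3
Op 10: append 1 -> log_len=6
Op 11: F0 acks idx 3 -> match: F0=4 F1=3 F2=2; commitIndex=3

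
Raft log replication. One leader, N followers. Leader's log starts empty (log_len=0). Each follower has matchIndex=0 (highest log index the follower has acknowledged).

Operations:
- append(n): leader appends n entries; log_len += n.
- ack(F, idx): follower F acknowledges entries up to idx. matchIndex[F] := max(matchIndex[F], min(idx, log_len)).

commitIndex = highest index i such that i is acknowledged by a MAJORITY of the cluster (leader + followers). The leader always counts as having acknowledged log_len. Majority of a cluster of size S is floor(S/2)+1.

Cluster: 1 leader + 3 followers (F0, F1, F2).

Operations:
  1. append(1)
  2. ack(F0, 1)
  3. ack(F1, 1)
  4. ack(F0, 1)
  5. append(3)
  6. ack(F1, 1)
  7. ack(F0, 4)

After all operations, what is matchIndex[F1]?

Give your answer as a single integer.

Op 1: append 1 -> log_len=1
Op 2: F0 acks idx 1 -> match: F0=1 F1=0 F2=0; commitIndex=0
Op 3: F1 acks idx 1 -> match: F0=1 F1=1 F2=0; commitIndex=1
Op 4: F0 acks idx 1 -> match: F0=1 F1=1 F2=0; commitIndex=1
Op 5: append 3 -> log_len=4
Op 6: F1 acks idx 1 -> match: F0=1 F1=1 F2=0; commitIndex=1
Op 7: F0 acks idx 4 -> match: F0=4 F1=1 F2=0; commitIndex=1

Answer: 1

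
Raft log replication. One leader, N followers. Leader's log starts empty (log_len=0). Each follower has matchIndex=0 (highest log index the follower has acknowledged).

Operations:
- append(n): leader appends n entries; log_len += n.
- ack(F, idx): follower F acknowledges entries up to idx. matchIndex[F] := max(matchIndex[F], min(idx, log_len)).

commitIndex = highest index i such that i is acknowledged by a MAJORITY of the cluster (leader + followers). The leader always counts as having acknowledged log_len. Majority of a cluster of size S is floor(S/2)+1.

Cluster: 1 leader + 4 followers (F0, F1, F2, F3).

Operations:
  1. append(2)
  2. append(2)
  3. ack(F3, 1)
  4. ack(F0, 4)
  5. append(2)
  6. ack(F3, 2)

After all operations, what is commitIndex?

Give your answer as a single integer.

Op 1: append 2 -> log_len=2
Op 2: append 2 -> log_len=4
Op 3: F3 acks idx 1 -> match: F0=0 F1=0 F2=0 F3=1; commitIndex=0
Op 4: F0 acks idx 4 -> match: F0=4 F1=0 F2=0 F3=1; commitIndex=1
Op 5: append 2 -> log_len=6
Op 6: F3 acks idx 2 -> match: F0=4 F1=0 F2=0 F3=2; commitIndex=2

Answer: 2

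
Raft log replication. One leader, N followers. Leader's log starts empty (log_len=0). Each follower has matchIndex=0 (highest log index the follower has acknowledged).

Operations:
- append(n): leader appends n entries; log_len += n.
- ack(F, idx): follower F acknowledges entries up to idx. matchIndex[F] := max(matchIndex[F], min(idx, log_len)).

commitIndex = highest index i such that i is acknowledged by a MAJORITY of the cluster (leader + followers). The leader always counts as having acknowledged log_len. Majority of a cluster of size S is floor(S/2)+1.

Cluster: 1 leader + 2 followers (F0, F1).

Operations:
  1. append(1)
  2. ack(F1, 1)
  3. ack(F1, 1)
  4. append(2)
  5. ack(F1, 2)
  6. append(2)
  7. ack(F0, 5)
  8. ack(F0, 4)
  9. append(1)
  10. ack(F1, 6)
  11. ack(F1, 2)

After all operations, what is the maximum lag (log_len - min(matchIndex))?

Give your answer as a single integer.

Answer: 1

Derivation:
Op 1: append 1 -> log_len=1
Op 2: F1 acks idx 1 -> match: F0=0 F1=1; commitIndex=1
Op 3: F1 acks idx 1 -> match: F0=0 F1=1; commitIndex=1
Op 4: append 2 -> log_len=3
Op 5: F1 acks idx 2 -> match: F0=0 F1=2; commitIndex=2
Op 6: append 2 -> log_len=5
Op 7: F0 acks idx 5 -> match: F0=5 F1=2; commitIndex=5
Op 8: F0 acks idx 4 -> match: F0=5 F1=2; commitIndex=5
Op 9: append 1 -> log_len=6
Op 10: F1 acks idx 6 -> match: F0=5 F1=6; commitIndex=6
Op 11: F1 acks idx 2 -> match: F0=5 F1=6; commitIndex=6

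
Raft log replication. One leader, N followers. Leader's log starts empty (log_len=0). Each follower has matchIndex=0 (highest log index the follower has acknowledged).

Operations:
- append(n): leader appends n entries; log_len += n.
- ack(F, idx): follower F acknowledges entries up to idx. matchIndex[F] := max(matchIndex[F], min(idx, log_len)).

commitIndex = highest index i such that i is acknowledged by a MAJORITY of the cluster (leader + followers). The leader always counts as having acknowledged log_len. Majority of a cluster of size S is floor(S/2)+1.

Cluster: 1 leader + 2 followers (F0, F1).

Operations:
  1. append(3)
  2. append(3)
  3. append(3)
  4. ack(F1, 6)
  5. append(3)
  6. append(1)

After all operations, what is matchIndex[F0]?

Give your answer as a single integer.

Answer: 0

Derivation:
Op 1: append 3 -> log_len=3
Op 2: append 3 -> log_len=6
Op 3: append 3 -> log_len=9
Op 4: F1 acks idx 6 -> match: F0=0 F1=6; commitIndex=6
Op 5: append 3 -> log_len=12
Op 6: append 1 -> log_len=13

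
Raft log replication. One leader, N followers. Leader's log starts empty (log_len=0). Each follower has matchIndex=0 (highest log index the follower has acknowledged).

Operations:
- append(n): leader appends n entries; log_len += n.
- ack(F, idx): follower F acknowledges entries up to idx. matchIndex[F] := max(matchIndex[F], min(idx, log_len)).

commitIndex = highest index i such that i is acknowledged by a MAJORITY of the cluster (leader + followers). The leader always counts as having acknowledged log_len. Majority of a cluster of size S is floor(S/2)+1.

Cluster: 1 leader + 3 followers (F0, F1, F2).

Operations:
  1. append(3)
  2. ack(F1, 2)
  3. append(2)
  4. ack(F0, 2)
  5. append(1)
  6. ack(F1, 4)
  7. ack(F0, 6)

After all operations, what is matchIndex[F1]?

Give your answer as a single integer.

Answer: 4

Derivation:
Op 1: append 3 -> log_len=3
Op 2: F1 acks idx 2 -> match: F0=0 F1=2 F2=0; commitIndex=0
Op 3: append 2 -> log_len=5
Op 4: F0 acks idx 2 -> match: F0=2 F1=2 F2=0; commitIndex=2
Op 5: append 1 -> log_len=6
Op 6: F1 acks idx 4 -> match: F0=2 F1=4 F2=0; commitIndex=2
Op 7: F0 acks idx 6 -> match: F0=6 F1=4 F2=0; commitIndex=4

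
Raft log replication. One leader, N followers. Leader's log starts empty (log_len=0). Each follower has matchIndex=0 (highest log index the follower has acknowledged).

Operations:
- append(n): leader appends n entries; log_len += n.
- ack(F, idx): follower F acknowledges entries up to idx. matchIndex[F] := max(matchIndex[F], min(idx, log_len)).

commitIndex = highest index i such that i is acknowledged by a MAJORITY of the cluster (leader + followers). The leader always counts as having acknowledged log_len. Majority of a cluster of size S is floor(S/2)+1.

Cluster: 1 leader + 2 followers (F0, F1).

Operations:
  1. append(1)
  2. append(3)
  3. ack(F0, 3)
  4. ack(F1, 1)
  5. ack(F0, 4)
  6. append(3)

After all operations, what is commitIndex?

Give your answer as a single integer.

Op 1: append 1 -> log_len=1
Op 2: append 3 -> log_len=4
Op 3: F0 acks idx 3 -> match: F0=3 F1=0; commitIndex=3
Op 4: F1 acks idx 1 -> match: F0=3 F1=1; commitIndex=3
Op 5: F0 acks idx 4 -> match: F0=4 F1=1; commitIndex=4
Op 6: append 3 -> log_len=7

Answer: 4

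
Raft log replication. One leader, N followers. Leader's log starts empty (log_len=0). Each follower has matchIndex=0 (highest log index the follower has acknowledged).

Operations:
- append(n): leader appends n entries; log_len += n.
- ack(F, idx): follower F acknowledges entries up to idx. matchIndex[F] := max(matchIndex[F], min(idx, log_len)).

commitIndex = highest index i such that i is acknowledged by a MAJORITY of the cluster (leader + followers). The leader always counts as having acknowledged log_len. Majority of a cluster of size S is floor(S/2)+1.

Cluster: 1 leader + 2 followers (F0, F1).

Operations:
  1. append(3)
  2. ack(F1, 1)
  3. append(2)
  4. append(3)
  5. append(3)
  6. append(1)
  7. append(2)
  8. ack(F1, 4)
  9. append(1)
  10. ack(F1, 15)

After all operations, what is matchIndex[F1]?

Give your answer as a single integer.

Op 1: append 3 -> log_len=3
Op 2: F1 acks idx 1 -> match: F0=0 F1=1; commitIndex=1
Op 3: append 2 -> log_len=5
Op 4: append 3 -> log_len=8
Op 5: append 3 -> log_len=11
Op 6: append 1 -> log_len=12
Op 7: append 2 -> log_len=14
Op 8: F1 acks idx 4 -> match: F0=0 F1=4; commitIndex=4
Op 9: append 1 -> log_len=15
Op 10: F1 acks idx 15 -> match: F0=0 F1=15; commitIndex=15

Answer: 15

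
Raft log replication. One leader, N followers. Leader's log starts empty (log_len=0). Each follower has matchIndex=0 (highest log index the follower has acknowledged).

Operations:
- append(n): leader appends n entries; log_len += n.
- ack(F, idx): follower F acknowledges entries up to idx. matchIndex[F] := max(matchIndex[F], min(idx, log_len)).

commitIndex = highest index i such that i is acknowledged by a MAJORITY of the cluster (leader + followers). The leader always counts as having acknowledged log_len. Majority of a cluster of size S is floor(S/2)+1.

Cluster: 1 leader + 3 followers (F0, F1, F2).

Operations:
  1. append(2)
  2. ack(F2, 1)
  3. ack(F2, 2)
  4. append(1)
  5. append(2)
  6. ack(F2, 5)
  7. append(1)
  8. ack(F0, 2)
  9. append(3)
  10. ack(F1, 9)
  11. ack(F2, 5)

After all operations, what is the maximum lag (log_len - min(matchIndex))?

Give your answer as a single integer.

Answer: 7

Derivation:
Op 1: append 2 -> log_len=2
Op 2: F2 acks idx 1 -> match: F0=0 F1=0 F2=1; commitIndex=0
Op 3: F2 acks idx 2 -> match: F0=0 F1=0 F2=2; commitIndex=0
Op 4: append 1 -> log_len=3
Op 5: append 2 -> log_len=5
Op 6: F2 acks idx 5 -> match: F0=0 F1=0 F2=5; commitIndex=0
Op 7: append 1 -> log_len=6
Op 8: F0 acks idx 2 -> match: F0=2 F1=0 F2=5; commitIndex=2
Op 9: append 3 -> log_len=9
Op 10: F1 acks idx 9 -> match: F0=2 F1=9 F2=5; commitIndex=5
Op 11: F2 acks idx 5 -> match: F0=2 F1=9 F2=5; commitIndex=5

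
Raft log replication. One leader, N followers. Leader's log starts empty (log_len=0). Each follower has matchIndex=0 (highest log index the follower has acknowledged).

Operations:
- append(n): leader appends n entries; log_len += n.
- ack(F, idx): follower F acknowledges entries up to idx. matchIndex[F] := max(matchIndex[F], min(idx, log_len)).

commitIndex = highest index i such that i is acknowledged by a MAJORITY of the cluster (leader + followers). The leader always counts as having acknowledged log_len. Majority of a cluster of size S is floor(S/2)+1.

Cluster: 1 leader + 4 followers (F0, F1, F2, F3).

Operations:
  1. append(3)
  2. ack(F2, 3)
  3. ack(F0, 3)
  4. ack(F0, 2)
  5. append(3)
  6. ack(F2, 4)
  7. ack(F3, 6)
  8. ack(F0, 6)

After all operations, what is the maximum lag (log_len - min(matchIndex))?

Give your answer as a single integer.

Op 1: append 3 -> log_len=3
Op 2: F2 acks idx 3 -> match: F0=0 F1=0 F2=3 F3=0; commitIndex=0
Op 3: F0 acks idx 3 -> match: F0=3 F1=0 F2=3 F3=0; commitIndex=3
Op 4: F0 acks idx 2 -> match: F0=3 F1=0 F2=3 F3=0; commitIndex=3
Op 5: append 3 -> log_len=6
Op 6: F2 acks idx 4 -> match: F0=3 F1=0 F2=4 F3=0; commitIndex=3
Op 7: F3 acks idx 6 -> match: F0=3 F1=0 F2=4 F3=6; commitIndex=4
Op 8: F0 acks idx 6 -> match: F0=6 F1=0 F2=4 F3=6; commitIndex=6

Answer: 6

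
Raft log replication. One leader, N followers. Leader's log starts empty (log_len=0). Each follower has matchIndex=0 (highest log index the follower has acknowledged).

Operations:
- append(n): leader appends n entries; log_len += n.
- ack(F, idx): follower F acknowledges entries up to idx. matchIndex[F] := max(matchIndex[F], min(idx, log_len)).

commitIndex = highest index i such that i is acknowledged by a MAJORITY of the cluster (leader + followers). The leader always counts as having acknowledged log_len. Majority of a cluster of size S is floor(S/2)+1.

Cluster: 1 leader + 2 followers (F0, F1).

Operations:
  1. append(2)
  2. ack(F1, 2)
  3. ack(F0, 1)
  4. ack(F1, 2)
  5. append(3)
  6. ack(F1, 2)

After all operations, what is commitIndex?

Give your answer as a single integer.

Answer: 2

Derivation:
Op 1: append 2 -> log_len=2
Op 2: F1 acks idx 2 -> match: F0=0 F1=2; commitIndex=2
Op 3: F0 acks idx 1 -> match: F0=1 F1=2; commitIndex=2
Op 4: F1 acks idx 2 -> match: F0=1 F1=2; commitIndex=2
Op 5: append 3 -> log_len=5
Op 6: F1 acks idx 2 -> match: F0=1 F1=2; commitIndex=2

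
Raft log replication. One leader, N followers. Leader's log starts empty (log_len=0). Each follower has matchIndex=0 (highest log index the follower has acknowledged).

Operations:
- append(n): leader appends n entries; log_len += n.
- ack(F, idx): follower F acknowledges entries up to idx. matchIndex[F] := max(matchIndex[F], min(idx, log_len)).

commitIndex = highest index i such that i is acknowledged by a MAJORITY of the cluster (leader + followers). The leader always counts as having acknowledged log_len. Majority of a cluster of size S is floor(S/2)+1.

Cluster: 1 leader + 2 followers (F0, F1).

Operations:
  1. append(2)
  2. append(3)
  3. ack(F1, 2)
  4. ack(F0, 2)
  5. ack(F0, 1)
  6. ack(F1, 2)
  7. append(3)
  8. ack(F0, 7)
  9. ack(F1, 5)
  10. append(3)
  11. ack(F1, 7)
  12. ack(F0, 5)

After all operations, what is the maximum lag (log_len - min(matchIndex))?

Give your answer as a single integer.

Answer: 4

Derivation:
Op 1: append 2 -> log_len=2
Op 2: append 3 -> log_len=5
Op 3: F1 acks idx 2 -> match: F0=0 F1=2; commitIndex=2
Op 4: F0 acks idx 2 -> match: F0=2 F1=2; commitIndex=2
Op 5: F0 acks idx 1 -> match: F0=2 F1=2; commitIndex=2
Op 6: F1 acks idx 2 -> match: F0=2 F1=2; commitIndex=2
Op 7: append 3 -> log_len=8
Op 8: F0 acks idx 7 -> match: F0=7 F1=2; commitIndex=7
Op 9: F1 acks idx 5 -> match: F0=7 F1=5; commitIndex=7
Op 10: append 3 -> log_len=11
Op 11: F1 acks idx 7 -> match: F0=7 F1=7; commitIndex=7
Op 12: F0 acks idx 5 -> match: F0=7 F1=7; commitIndex=7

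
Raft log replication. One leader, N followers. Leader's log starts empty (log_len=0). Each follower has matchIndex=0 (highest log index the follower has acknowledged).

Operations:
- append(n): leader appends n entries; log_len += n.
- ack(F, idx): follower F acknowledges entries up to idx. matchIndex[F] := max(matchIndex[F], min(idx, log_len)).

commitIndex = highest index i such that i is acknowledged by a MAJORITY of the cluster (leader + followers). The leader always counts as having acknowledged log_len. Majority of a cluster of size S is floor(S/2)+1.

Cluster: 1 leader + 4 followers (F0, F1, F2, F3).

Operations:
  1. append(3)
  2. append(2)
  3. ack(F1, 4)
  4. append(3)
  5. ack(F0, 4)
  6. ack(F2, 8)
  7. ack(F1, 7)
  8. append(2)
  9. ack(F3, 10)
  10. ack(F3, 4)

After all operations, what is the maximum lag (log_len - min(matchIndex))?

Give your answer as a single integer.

Op 1: append 3 -> log_len=3
Op 2: append 2 -> log_len=5
Op 3: F1 acks idx 4 -> match: F0=0 F1=4 F2=0 F3=0; commitIndex=0
Op 4: append 3 -> log_len=8
Op 5: F0 acks idx 4 -> match: F0=4 F1=4 F2=0 F3=0; commitIndex=4
Op 6: F2 acks idx 8 -> match: F0=4 F1=4 F2=8 F3=0; commitIndex=4
Op 7: F1 acks idx 7 -> match: F0=4 F1=7 F2=8 F3=0; commitIndex=7
Op 8: append 2 -> log_len=10
Op 9: F3 acks idx 10 -> match: F0=4 F1=7 F2=8 F3=10; commitIndex=8
Op 10: F3 acks idx 4 -> match: F0=4 F1=7 F2=8 F3=10; commitIndex=8

Answer: 6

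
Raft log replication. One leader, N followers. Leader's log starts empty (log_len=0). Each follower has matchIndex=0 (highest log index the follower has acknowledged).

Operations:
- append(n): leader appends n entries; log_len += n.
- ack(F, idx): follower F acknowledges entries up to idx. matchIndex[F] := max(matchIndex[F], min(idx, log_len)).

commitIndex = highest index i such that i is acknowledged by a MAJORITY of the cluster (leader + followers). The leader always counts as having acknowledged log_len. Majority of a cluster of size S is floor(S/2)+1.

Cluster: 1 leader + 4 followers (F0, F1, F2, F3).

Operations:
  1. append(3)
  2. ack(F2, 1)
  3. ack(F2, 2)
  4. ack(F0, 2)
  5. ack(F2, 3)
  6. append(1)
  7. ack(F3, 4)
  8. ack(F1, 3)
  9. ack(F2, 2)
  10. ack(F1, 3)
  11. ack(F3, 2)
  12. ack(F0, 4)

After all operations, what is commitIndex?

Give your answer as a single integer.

Op 1: append 3 -> log_len=3
Op 2: F2 acks idx 1 -> match: F0=0 F1=0 F2=1 F3=0; commitIndex=0
Op 3: F2 acks idx 2 -> match: F0=0 F1=0 F2=2 F3=0; commitIndex=0
Op 4: F0 acks idx 2 -> match: F0=2 F1=0 F2=2 F3=0; commitIndex=2
Op 5: F2 acks idx 3 -> match: F0=2 F1=0 F2=3 F3=0; commitIndex=2
Op 6: append 1 -> log_len=4
Op 7: F3 acks idx 4 -> match: F0=2 F1=0 F2=3 F3=4; commitIndex=3
Op 8: F1 acks idx 3 -> match: F0=2 F1=3 F2=3 F3=4; commitIndex=3
Op 9: F2 acks idx 2 -> match: F0=2 F1=3 F2=3 F3=4; commitIndex=3
Op 10: F1 acks idx 3 -> match: F0=2 F1=3 F2=3 F3=4; commitIndex=3
Op 11: F3 acks idx 2 -> match: F0=2 F1=3 F2=3 F3=4; commitIndex=3
Op 12: F0 acks idx 4 -> match: F0=4 F1=3 F2=3 F3=4; commitIndex=4

Answer: 4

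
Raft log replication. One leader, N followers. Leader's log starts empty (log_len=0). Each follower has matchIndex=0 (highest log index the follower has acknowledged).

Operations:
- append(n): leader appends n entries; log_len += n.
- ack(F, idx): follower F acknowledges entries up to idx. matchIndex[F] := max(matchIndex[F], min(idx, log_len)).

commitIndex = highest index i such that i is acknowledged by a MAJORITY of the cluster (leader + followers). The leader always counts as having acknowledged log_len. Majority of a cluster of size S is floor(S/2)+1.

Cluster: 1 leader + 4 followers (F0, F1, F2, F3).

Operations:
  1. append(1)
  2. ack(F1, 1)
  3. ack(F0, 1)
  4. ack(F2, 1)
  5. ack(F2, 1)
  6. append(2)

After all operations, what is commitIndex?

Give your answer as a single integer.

Answer: 1

Derivation:
Op 1: append 1 -> log_len=1
Op 2: F1 acks idx 1 -> match: F0=0 F1=1 F2=0 F3=0; commitIndex=0
Op 3: F0 acks idx 1 -> match: F0=1 F1=1 F2=0 F3=0; commitIndex=1
Op 4: F2 acks idx 1 -> match: F0=1 F1=1 F2=1 F3=0; commitIndex=1
Op 5: F2 acks idx 1 -> match: F0=1 F1=1 F2=1 F3=0; commitIndex=1
Op 6: append 2 -> log_len=3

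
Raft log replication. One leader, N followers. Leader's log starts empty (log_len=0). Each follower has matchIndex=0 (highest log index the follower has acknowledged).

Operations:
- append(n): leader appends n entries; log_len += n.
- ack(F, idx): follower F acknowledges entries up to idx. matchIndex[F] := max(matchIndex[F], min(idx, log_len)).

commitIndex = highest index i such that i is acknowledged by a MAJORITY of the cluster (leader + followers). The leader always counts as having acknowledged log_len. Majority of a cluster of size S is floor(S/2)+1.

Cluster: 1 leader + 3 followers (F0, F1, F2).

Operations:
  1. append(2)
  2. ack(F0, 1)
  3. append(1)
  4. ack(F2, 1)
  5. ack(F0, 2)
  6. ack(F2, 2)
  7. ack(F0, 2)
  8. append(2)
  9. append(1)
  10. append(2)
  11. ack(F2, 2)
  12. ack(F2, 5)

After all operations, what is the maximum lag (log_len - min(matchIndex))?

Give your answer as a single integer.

Answer: 8

Derivation:
Op 1: append 2 -> log_len=2
Op 2: F0 acks idx 1 -> match: F0=1 F1=0 F2=0; commitIndex=0
Op 3: append 1 -> log_len=3
Op 4: F2 acks idx 1 -> match: F0=1 F1=0 F2=1; commitIndex=1
Op 5: F0 acks idx 2 -> match: F0=2 F1=0 F2=1; commitIndex=1
Op 6: F2 acks idx 2 -> match: F0=2 F1=0 F2=2; commitIndex=2
Op 7: F0 acks idx 2 -> match: F0=2 F1=0 F2=2; commitIndex=2
Op 8: append 2 -> log_len=5
Op 9: append 1 -> log_len=6
Op 10: append 2 -> log_len=8
Op 11: F2 acks idx 2 -> match: F0=2 F1=0 F2=2; commitIndex=2
Op 12: F2 acks idx 5 -> match: F0=2 F1=0 F2=5; commitIndex=2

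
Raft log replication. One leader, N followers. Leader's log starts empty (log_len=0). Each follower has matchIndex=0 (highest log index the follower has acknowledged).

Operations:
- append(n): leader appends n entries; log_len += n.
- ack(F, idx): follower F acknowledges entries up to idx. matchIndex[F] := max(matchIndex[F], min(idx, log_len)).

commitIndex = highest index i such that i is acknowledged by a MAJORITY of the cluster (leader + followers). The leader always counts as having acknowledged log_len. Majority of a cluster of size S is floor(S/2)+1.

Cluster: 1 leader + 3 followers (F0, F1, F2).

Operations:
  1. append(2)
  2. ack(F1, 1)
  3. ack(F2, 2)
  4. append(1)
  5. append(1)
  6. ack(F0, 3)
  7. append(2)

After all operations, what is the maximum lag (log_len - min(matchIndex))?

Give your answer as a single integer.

Answer: 5

Derivation:
Op 1: append 2 -> log_len=2
Op 2: F1 acks idx 1 -> match: F0=0 F1=1 F2=0; commitIndex=0
Op 3: F2 acks idx 2 -> match: F0=0 F1=1 F2=2; commitIndex=1
Op 4: append 1 -> log_len=3
Op 5: append 1 -> log_len=4
Op 6: F0 acks idx 3 -> match: F0=3 F1=1 F2=2; commitIndex=2
Op 7: append 2 -> log_len=6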